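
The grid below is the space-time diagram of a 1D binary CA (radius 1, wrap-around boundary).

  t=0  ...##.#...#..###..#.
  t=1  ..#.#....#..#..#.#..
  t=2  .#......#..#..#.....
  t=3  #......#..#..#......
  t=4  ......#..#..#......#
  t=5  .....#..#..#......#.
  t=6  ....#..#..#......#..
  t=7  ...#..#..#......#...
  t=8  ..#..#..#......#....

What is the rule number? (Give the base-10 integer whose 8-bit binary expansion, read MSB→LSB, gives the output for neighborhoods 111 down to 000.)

  nb ###: next=.  (t=0,i=14, bit7=0)
  nb ##.: next=#  (t=0,i=4, bit6=1)
  nb #.#: next=.  (t=0,i=5, bit5=0)
  nb #..: next=.  (t=0,i=7, bit4=0)
  nb .##: next=.  (t=0,i=3, bit3=0)
  nb .#.: next=.  (t=0,i=6, bit2=0)
  nb ..#: next=#  (t=0,i=2, bit1=1)
  nb ...: next=.  (t=0,i=0, bit0=0)
  bits 01000010 = 66

66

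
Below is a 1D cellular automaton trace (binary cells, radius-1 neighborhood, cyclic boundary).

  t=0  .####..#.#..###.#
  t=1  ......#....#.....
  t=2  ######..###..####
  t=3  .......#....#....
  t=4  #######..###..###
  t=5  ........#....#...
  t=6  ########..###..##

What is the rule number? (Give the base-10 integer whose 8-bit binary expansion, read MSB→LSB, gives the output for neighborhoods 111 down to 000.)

3

  nb ###: next=.  (t=0,i=2, bit7=0)
  nb ##.: next=.  (t=0,i=4, bit6=0)
  nb #.#: next=.  (t=0,i=0, bit5=0)
  nb #..: next=.  (t=0,i=5, bit4=0)
  nb .##: next=.  (t=0,i=1, bit3=0)
  nb .#.: next=.  (t=0,i=7, bit2=0)
  nb ..#: next=#  (t=0,i=6, bit1=1)
  nb ...: next=#  (t=1,i=0, bit0=1)
  bits 00000011 = 3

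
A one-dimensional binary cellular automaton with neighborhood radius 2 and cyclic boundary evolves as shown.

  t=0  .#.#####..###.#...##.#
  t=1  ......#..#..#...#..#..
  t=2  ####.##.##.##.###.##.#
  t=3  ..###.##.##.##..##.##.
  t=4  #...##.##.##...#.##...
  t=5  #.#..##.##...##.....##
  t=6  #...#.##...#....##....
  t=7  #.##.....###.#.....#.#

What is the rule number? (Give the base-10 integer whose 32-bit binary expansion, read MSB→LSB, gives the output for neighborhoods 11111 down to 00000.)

  nb #####: next=.  (t=0,i=5, bit31=0)
  nb ####.: next=#  (t=0,i=6, bit30=1)
  nb ###.#: next=#  (t=0,i=12, bit29=1)
  nb ###..: next=.  (t=0,i=7, bit28=0)
  nb ##.##: next=#  (t=2,i=4, bit27=1)
  nb ##.#.: next=.  (t=0,i=13, bit26=0)
  nb ##..#: next=.  (t=0,i=8, bit25=0)
  nb ##...: next=.  (t=3,i=21, bit24=0)
  nb #.###: next=.  (t=0,i=3, bit23=0)
  nb #.##.: next=.  (t=2,i=5, bit22=0)
  nb #.#.#: next=.  (t=0,i=1, bit21=0)
  nb #.#..: next=.  (t=0,i=14, bit20=0)
  nb #..##: next=#  (t=0,i=9, bit19=1)
  nb #..#.: next=#  (t=1,i=8, bit18=1)
  nb #...#: next=#  (t=0,i=16, bit17=1)
  nb #....: next=#  (t=1,i=21, bit16=1)
  nb .####: next=.  (t=0,i=4, bit15=0)
  nb .###.: next=.  (t=0,i=11, bit14=0)
  nb .##.#: next=#  (t=0,i=19, bit13=1)
  nb .##..: next=.  (t=3,i=13, bit12=0)
  nb .#.##: next=.  (t=0,i=2, bit11=0)
  nb .#.#.: next=.  (t=0,i=0, bit10=0)
  nb .#..#: next=.  (t=1,i=7, bit9=0)
  nb .#...: next=.  (t=0,i=15, bit8=0)
  nb ..###: next=.  (t=0,i=10, bit7=0)
  nb ..##.: next=.  (t=0,i=18, bit6=0)
  nb ..#.#: next=.  (t=4,i=15, bit5=0)
  nb ..#..: next=#  (t=1,i=6, bit4=1)
  nb ...##: next=.  (t=0,i=17, bit3=0)
  nb ...#.: next=#  (t=1,i=5, bit2=1)
  nb ....#: next=.  (t=1,i=4, bit1=0)
  nb .....: next=#  (t=1,i=0, bit0=1)
  bits 01101000000011110010000000010101 = 1745821717

1745821717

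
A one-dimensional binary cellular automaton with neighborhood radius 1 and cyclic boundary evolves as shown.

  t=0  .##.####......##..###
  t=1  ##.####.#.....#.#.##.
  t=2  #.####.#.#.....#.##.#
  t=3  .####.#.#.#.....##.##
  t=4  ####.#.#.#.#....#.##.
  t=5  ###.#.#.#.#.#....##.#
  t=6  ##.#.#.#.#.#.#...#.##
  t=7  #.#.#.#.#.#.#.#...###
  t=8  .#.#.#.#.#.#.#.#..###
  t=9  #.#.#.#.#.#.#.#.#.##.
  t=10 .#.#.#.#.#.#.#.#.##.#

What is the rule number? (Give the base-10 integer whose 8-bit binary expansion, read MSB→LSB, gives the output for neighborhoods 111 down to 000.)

184

  ### -> #   bit 7 = 1  t=0,i=5
  ##. -> .   bit 6 = 0  t=0,i=2
  #.# -> #   bit 5 = 1  t=0,i=0
  #.. -> #   bit 4 = 1  t=0,i=8
  .## -> #   bit 3 = 1  t=0,i=1
  .#. -> .   bit 2 = 0  t=1,i=8
  ..# -> .   bit 1 = 0  t=0,i=13
  ... -> .   bit 0 = 0  t=0,i=9
  bits 10111000 = 184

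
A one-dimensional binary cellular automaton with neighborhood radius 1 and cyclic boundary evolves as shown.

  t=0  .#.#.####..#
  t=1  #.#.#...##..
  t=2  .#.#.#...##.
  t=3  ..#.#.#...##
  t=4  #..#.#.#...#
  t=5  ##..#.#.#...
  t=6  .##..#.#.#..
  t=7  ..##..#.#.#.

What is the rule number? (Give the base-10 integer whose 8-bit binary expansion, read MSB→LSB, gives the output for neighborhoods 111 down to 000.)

  ### -> .   bit 7 = 0  t=0,i=6
  ##. -> #   bit 6 = 1  t=0,i=8
  #.# -> #   bit 5 = 1  t=0,i=0
  #.. -> #   bit 4 = 1  t=0,i=9
  .## -> .   bit 3 = 0  t=0,i=5
  .#. -> .   bit 2 = 0  t=0,i=1
  ..# -> .   bit 1 = 0  t=0,i=10
  ... -> .   bit 0 = 0  t=1,i=6
  bits 01110000 = 112

112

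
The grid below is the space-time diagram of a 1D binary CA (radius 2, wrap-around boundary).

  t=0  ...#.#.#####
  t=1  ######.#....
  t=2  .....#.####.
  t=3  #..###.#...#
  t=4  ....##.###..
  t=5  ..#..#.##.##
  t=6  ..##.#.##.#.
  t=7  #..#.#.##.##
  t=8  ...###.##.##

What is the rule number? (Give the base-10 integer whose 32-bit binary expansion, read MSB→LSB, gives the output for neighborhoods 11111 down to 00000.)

569599798

  nb #####: next=.  (t=0,i=9, bit31=0)
  nb ####.: next=.  (t=0,i=10, bit30=0)
  nb ###.#: next=#  (t=1,i=5, bit29=1)
  nb ###..: next=.  (t=0,i=11, bit28=0)
  nb ##.##: next=.  (t=4,i=6, bit27=0)
  nb ##.#.: next=.  (t=1,i=6, bit26=0)
  nb ##..#: next=.  (t=3,i=1, bit25=0)
  nb ##...: next=#  (t=0,i=0, bit24=1)
  nb #.###: next=#  (t=0,i=7, bit23=1)
  nb #.##.: next=#  (t=5,i=7, bit22=1)
  nb #.#.#: next=#  (t=0,i=5, bit21=1)
  nb #.#..: next=#  (t=1,i=7, bit20=1)
  nb #..##: next=.  (t=3,i=2, bit19=0)
  nb #..#.: next=.  (t=5,i=1, bit18=0)
  nb #...#: next=#  (t=0,i=1, bit17=1)
  nb #....: next=#  (t=1,i=9, bit16=1)
  nb .####: next=.  (t=0,i=8, bit15=0)
  nb .###.: next=#  (t=3,i=4, bit14=1)
  nb .##.#: next=#  (t=4,i=5, bit13=1)
  nb .##..: next=.  (t=3,i=0, bit12=0)
  nb .#.##: next=.  (t=0,i=6, bit11=0)
  nb .#.#.: next=#  (t=0,i=4, bit10=1)
  nb .#..#: next=#  (t=5,i=3, bit9=1)
  nb .#...: next=#  (t=1,i=8, bit8=1)
  nb ..###: next=.  (t=1,i=0, bit7=0)
  nb ..##.: next=.  (t=3,i=11, bit6=0)
  nb ..#.#: next=#  (t=0,i=3, bit5=1)
  nb ..#..: next=#  (t=5,i=2, bit4=1)
  nb ...##: next=.  (t=1,i=11, bit3=0)
  nb ...#.: next=#  (t=0,i=2, bit2=1)
  nb ....#: next=#  (t=1,i=10, bit1=1)
  nb .....: next=.  (t=2,i=1, bit0=0)
  bits 00100001111100110110011100110110 = 569599798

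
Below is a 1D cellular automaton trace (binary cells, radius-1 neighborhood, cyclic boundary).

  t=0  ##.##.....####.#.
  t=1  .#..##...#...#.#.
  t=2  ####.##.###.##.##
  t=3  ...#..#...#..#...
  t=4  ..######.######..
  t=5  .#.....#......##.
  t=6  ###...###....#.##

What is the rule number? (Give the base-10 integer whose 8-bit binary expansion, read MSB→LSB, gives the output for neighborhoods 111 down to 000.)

86

  [7] ### => .  t=0,i=11
  [6] ##. => #  t=0,i=1
  [5] #.# => .  t=0,i=2
  [4] #.. => #  t=0,i=5
  [3] .## => .  t=0,i=0
  [2] .#. => #  t=0,i=15
  [1] ..# => #  t=0,i=9
  [0] ... => .  t=0,i=6
  bits 01010110 = 86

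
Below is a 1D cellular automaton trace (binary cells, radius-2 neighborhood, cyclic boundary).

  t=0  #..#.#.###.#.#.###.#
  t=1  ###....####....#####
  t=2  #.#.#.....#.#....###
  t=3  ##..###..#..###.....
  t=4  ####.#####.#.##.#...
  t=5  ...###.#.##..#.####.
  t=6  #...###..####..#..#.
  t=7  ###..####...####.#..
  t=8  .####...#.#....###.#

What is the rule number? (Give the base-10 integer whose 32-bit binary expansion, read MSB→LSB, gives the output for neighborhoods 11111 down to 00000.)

3202306388

  #####|#  b31=1 t=1,i=0
  ####.|.  b30=0 t=1,i=1
  ###.#|#  b29=1 t=0,i=9
  ###..|#  b28=1 t=1,i=2
  ##.##|#  b27=1 t=0,i=18
  ##.#.|#  b26=1 t=0,i=10
  ##..#|#  b25=1 t=0,i=1
  ##...|.  b24=0 t=1,i=3
  #.###|#  b23=1 t=0,i=7
  #.##.|#  b22=1 t=0,i=19
  #.#.#|.  b21=0 t=0,i=5
  #.#..|#  b20=1 t=2,i=4
  #..##|#  b19=1 t=3,i=3
  #..#.|#  b18=1 t=0,i=2
  #...#|#  b17=1 t=4,i=18
  #....|#  b16=1 t=1,i=4
  .####|.  b15=0 t=1,i=8
  .###.|#  b14=1 t=0,i=8
  .##.#|.  b13=0 t=4,i=14
  .##..|#  b12=1 t=0,i=0
  .#.##|.  b11=0 t=0,i=6
  .#.#.|.  b10=0 t=0,i=4
  .#..#|.  b9=0 t=3,i=10
  .#...|#  b8=1 t=2,i=5
  ..###|.  b7=0 t=1,i=7
  ..##.|#  b6=1 t=3,i=0
  ..#.#|.  b5=0 t=0,i=3
  ..#..|#  b4=1 t=3,i=9
  ...##|.  b3=0 t=1,i=6
  ...#.|#  b2=1 t=2,i=9
  ....#|.  b1=0 t=1,i=5
  .....|.  b0=0 t=2,i=7
  bits 10111110110111110101000101010100 = 3202306388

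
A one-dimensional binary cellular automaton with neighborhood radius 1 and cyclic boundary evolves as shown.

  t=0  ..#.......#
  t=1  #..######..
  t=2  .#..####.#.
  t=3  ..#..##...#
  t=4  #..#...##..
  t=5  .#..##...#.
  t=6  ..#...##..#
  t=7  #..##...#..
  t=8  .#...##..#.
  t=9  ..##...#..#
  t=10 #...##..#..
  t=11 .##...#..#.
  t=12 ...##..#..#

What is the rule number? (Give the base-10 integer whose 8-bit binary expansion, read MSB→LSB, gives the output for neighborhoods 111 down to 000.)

145

  [7] ### => #  t=1,i=4
  [6] ##. => .  t=1,i=8
  [5] #.# => .  t=2,i=8
  [4] #.. => #  t=0,i=0
  [3] .## => .  t=1,i=3
  [2] .#. => .  t=0,i=2
  [1] ..# => .  t=0,i=1
  [0] ... => #  t=0,i=4
  bits 10010001 = 145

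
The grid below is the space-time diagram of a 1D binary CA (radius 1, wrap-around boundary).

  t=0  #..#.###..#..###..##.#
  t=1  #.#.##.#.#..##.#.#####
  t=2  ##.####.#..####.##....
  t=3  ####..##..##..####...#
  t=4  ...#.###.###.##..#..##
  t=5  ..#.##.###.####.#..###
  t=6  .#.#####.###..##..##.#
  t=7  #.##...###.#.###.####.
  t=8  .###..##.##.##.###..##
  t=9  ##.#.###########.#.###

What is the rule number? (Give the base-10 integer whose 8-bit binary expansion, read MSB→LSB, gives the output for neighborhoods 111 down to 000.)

  ###|.  b7=0 t=0,i=6
  ##.|#  b6=1 t=0,i=0
  #.#|#  b5=1 t=0,i=4
  #..|.  b4=0 t=0,i=1
  .##|#  b3=1 t=0,i=5
  .#.|.  b2=0 t=0,i=3
  ..#|#  b1=1 t=0,i=2
  ...|.  b0=0 t=2,i=19
  bits 01101010 = 106

106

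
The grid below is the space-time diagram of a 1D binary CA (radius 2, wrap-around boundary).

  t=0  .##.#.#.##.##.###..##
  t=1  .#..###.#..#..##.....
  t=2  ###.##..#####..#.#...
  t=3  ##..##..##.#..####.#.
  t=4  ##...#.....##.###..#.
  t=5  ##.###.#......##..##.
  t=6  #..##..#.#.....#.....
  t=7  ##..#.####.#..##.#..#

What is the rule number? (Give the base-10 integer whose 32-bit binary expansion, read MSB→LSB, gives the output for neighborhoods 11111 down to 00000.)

1089984180

  nb #####: next=.  (t=2,i=10, bit31=0)
  nb ####.: next=#  (t=2,i=11, bit30=1)
  nb ###.#: next=.  (t=1,i=6, bit29=0)
  nb ###..: next=.  (t=0,i=16, bit28=0)
  nb ##.##: next=.  (t=0,i=0, bit27=0)
  nb ##.#.: next=.  (t=0,i=3, bit26=0)
  nb ##..#: next=.  (t=0,i=17, bit25=0)
  nb ##...: next=.  (t=1,i=16, bit24=0)
  nb #.###: next=#  (t=0,i=14, bit23=1)
  nb #.##.: next=#  (t=0,i=1, bit22=1)
  nb #.#.#: next=#  (t=0,i=4, bit21=1)
  nb #.#..: next=#  (t=1,i=8, bit20=1)
  nb #..##: next=.  (t=0,i=18, bit19=0)
  nb #..#.: next=#  (t=1,i=10, bit18=1)
  nb #...#: next=#  (t=2,i=19, bit17=1)
  nb #....: next=#  (t=1,i=17, bit16=1)
  nb .####: next=#  (t=2,i=9, bit15=1)
  nb .###.: next=#  (t=0,i=15, bit14=1)
  nb .##.#: next=.  (t=0,i=2, bit13=0)
  nb .##..: next=#  (t=1,i=15, bit12=1)
  nb .#.##: next=.  (t=0,i=7, bit11=0)
  nb .#.#.: next=#  (t=0,i=5, bit10=1)
  nb .#..#: next=#  (t=1,i=2, bit9=1)
  nb .#...: next=.  (t=2,i=18, bit8=0)
  nb ..###: next=#  (t=1,i=4, bit7=1)
  nb ..##.: next=.  (t=0,i=19, bit6=0)
  nb ..#.#: next=#  (t=2,i=15, bit5=1)
  nb ..#..: next=#  (t=1,i=1, bit4=1)
  nb ...##: next=.  (t=2,i=20, bit3=0)
  nb ...#.: next=#  (t=1,i=0, bit2=1)
  nb ....#: next=.  (t=1,i=20, bit1=0)
  nb .....: next=.  (t=1,i=18, bit0=0)
  bits 01000000111101111101011010110100 = 1089984180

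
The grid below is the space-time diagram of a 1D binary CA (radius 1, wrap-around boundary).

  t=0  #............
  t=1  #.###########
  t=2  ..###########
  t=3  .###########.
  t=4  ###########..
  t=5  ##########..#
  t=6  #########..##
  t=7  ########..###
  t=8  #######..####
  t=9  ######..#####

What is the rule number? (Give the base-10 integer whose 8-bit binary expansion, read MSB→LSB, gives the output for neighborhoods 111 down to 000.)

  ### -> #   bit 7 = 1  t=1,i=3
  ##. -> .   bit 6 = 0  t=1,i=0
  #.# -> .   bit 5 = 0  t=1,i=1
  #.. -> .   bit 4 = 0  t=0,i=1
  .## -> #   bit 3 = 1  t=1,i=2
  .#. -> #   bit 2 = 1  t=0,i=0
  ..# -> #   bit 1 = 1  t=0,i=12
  ... -> #   bit 0 = 1  t=0,i=2
  bits 10001111 = 143

143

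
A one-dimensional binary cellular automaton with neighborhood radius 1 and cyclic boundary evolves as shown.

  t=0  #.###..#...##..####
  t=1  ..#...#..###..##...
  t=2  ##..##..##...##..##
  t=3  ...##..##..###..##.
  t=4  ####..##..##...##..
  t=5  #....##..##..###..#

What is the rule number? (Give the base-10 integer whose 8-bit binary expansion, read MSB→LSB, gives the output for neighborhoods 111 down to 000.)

  [7] ### => .  t=0,i=3
  [6] ##. => .  t=0,i=0
  [5] #.# => .  t=0,i=1
  [4] #.. => .  t=0,i=5
  [3] .## => #  t=0,i=2
  [2] .#. => .  t=0,i=7
  [1] ..# => #  t=0,i=6
  [0] ... => #  t=0,i=9
  bits 00001011 = 11

11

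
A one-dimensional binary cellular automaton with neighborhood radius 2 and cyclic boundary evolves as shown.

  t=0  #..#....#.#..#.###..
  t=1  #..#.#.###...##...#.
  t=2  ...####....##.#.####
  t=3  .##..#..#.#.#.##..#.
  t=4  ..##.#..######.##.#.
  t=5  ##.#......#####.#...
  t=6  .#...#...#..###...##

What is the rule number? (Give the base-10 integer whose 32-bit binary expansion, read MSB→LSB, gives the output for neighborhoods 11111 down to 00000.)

3928177724

  nb #####: next=#  (t=4,i=10, bit31=1)
  nb ####.: next=#  (t=2,i=5, bit30=1)
  nb ###.#: next=#  (t=4,i=13, bit29=1)
  nb ###..: next=.  (t=0,i=17, bit28=0)
  nb ##.##: next=#  (t=4,i=14, bit27=1)
  nb ##.#.: next=.  (t=2,i=13, bit26=0)
  nb ##..#: next=#  (t=0,i=18, bit25=1)
  nb ##...: next=.  (t=1,i=10, bit24=0)
  nb #.###: next=.  (t=0,i=15, bit23=0)
  nb #.##.: next=.  (t=3,i=14, bit22=0)
  nb #.#.#: next=#  (t=1,i=5, bit21=1)
  nb #.#..: next=.  (t=0,i=10, bit20=0)
  nb #..##: next=.  (t=3,i=0, bit19=0)
  nb #..#.: next=.  (t=0,i=2, bit18=0)
  nb #...#: next=#  (t=1,i=11, bit17=1)
  nb #....: next=#  (t=0,i=5, bit16=1)
  nb .####: next=.  (t=2,i=4, bit15=0)
  nb .###.: next=.  (t=0,i=16, bit14=0)
  nb .##.#: next=#  (t=2,i=12, bit13=1)
  nb .##..: next=#  (t=1,i=14, bit12=1)
  nb .#.##: next=#  (t=0,i=14, bit11=1)
  nb .#.#.: next=#  (t=0,i=9, bit10=1)
  nb .#..#: next=.  (t=0,i=1, bit9=0)
  nb .#...: next=.  (t=0,i=4, bit8=0)
  nb ..###: next=.  (t=2,i=3, bit7=0)
  nb ..##.: next=.  (t=1,i=13, bit6=0)
  nb ..#.#: next=#  (t=0,i=8, bit5=1)
  nb ..#..: next=#  (t=0,i=0, bit4=1)
  nb ...##: next=#  (t=1,i=12, bit3=1)
  nb ...#.: next=#  (t=0,i=7, bit2=1)
  nb ....#: next=.  (t=0,i=6, bit1=0)
  nb .....: next=.  (t=5,i=6, bit0=0)
  bits 11101010001000110011110000111100 = 3928177724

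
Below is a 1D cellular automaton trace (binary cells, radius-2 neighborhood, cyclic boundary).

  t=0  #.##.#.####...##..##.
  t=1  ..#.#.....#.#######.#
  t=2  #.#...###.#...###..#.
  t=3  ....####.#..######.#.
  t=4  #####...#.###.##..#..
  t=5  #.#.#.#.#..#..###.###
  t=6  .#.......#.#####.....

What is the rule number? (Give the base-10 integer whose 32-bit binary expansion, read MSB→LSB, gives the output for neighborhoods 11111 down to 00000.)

  [31] ##### => #  t=1,i=14
  [30] ####. => .  t=0,i=9
  [29] ###.# => .  t=1,i=18
  [28] ###.. => #  t=0,i=10
  [27] ##.## => .  t=4,i=13
  [26] ##.#. => #  t=0,i=4
  [25] ##..# => #  t=0,i=16
  [24] ##... => .  t=0,i=11
  [23] #.### => .  t=0,i=7
  [22] #.##. => #  t=0,i=2
  [21] #.#.# => .  t=0,i=0
  [20] #.#.. => .  t=1,i=4
  [19] #..## => #  t=0,i=17
  [18] #..#. => .  t=1,i=1
  [17] #...# => #  t=0,i=12
  [16] #.... => #  t=1,i=6
  [15] .#### => .  t=0,i=8
  [14] .###. => #  t=2,i=7
  [13] .##.# => .  t=0,i=3
  [12] .##.. => #  t=0,i=15
  [11] .#.## => .  t=0,i=1
  [10] .#.#. => .  t=1,i=3
  [9] .#..# => #  t=1,i=0
  [8] .#... => .  t=1,i=5
  [7] ..### => #  t=2,i=6
  [6] ..##. => #  t=0,i=14
  [5] ..#.# => #  t=1,i=2
  [4] ..#.. => #  t=4,i=18
  [3] ...## => #  t=0,i=13
  [2] ...#. => .  t=1,i=9
  [1] ....# => #  t=1,i=8
  [0] ..... => #  t=1,i=7
  bits 10010110010010110101001011111011 = 2521518843

2521518843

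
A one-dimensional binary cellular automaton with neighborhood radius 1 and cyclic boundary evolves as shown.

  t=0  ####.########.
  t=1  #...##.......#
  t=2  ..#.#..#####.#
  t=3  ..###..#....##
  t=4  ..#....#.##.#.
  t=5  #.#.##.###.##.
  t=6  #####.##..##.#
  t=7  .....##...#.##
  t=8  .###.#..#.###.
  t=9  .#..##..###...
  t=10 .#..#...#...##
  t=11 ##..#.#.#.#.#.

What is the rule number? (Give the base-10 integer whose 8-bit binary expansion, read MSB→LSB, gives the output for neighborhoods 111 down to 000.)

  nb ###: next=.  (t=0,i=1, bit7=0)
  nb ##.: next=.  (t=0,i=3, bit6=0)
  nb #.#: next=#  (t=0,i=4, bit5=1)
  nb #..: next=.  (t=1,i=1, bit4=0)
  nb .##: next=#  (t=0,i=0, bit3=1)
  nb .#.: next=#  (t=2,i=2, bit2=1)
  nb ..#: next=.  (t=1,i=3, bit1=0)
  nb ...: next=#  (t=1,i=2, bit0=1)
  bits 00101101 = 45

45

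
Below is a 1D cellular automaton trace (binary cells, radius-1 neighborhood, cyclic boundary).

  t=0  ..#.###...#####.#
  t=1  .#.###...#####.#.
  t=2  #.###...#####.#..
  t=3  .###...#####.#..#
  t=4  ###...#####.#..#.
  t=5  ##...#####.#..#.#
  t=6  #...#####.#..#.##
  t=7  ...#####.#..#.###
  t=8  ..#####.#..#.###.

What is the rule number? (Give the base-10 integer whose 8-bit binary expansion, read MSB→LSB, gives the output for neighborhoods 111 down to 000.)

170

  nb ###: next=#  (t=0,i=5, bit7=1)
  nb ##.: next=.  (t=0,i=6, bit6=0)
  nb #.#: next=#  (t=0,i=3, bit5=1)
  nb #..: next=.  (t=0,i=0, bit4=0)
  nb .##: next=#  (t=0,i=4, bit3=1)
  nb .#.: next=.  (t=0,i=2, bit2=0)
  nb ..#: next=#  (t=0,i=1, bit1=1)
  nb ...: next=.  (t=0,i=8, bit0=0)
  bits 10101010 = 170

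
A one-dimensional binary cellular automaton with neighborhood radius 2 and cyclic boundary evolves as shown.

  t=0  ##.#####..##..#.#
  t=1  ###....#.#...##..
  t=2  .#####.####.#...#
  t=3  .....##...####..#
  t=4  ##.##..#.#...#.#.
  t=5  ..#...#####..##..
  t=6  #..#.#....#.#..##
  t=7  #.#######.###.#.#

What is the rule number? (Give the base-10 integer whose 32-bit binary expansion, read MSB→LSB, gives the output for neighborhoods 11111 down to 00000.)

  [31] ##### => .  t=0,i=5
  [30] ####. => .  t=0,i=6
  [29] ###.# => #  t=0,i=1
  [28] ###.. => #  t=0,i=7
  [27] ##.## => #  t=0,i=2
  [26] ##.#. => #  t=2,i=11
  [25] ##..# => .  t=0,i=8
  [24] ##... => #  t=1,i=3
  [23] #.### => .  t=0,i=3
  [22] #.##. => .  t=4,i=0
  [21] #.#.# => .  t=4,i=15
  [20] #.#.. => #  t=1,i=9
  [19] #..## => #  t=0,i=9
  [18] #..#. => #  t=0,i=13
  [17] #...# => .  t=1,i=11
  [16] #.... => #  t=1,i=4
  [15] .#### => .  t=0,i=4
  [14] .###. => #  t=0,i=0
  [13] .##.# => .  t=4,i=1
  [12] .##.. => .  t=0,i=11
  [11] .#.## => .  t=0,i=15
  [10] .#.#. => #  t=1,i=8
  [9] .#..# => .  t=6,i=13
  [8] .#... => #  t=1,i=10
  [7] ..### => .  t=1,i=0
  [6] ..##. => .  t=0,i=10
  [5] ..#.# => #  t=0,i=14
  [4] ..#.. => .  t=3,i=16
  [3] ...## => #  t=1,i=12
  [2] ...#. => .  t=1,i=6
  [1] ....# => #  t=1,i=5
  [0] ..... => .  t=3,i=2
  bits 00111101000111010100010100101010 = 1025328426

1025328426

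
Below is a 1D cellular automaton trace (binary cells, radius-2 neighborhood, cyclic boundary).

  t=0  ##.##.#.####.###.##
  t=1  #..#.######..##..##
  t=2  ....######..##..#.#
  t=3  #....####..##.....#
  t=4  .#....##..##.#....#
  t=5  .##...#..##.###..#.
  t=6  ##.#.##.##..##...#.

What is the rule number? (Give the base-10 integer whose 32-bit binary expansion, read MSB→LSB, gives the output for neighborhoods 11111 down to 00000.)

  #####|#  b31=1 t=1,i=7
  ####.|#  b30=1 t=0,i=0
  ###.#|.  b29=0 t=0,i=1
  ###..|.  b28=0 t=1,i=0
  ##.##|.  b27=0 t=0,i=2
  ##.#.|#  b26=1 t=0,i=5
  ##..#|.  b25=0 t=1,i=1
  ##...|#  b24=1 t=3,i=1
  #.###|#  b23=1 t=0,i=8
  #.##.|#  b22=1 t=0,i=3
  #.#.#|#  b21=1 t=0,i=6
  #.#..|#  b20=1 t=2,i=18
  #..##|#  b19=1 t=1,i=12
  #..#.|.  b18=0 t=1,i=2
  #...#|.  b17=0 t=5,i=4
  #....|.  b16=0 t=2,i=1
  .####|#  b15=1 t=0,i=9
  .###.|#  b14=1 t=0,i=14
  .##.#|.  b13=0 t=0,i=4
  .##..|.  b12=0 t=1,i=14
  .#.##|#  b11=1 t=0,i=7
  .#.#.|.  b10=0 t=2,i=17
  .#..#|.  b9=0 t=5,i=7
  .#...|#  b8=1 t=2,i=0
  ..###|.  b7=0 t=1,i=17
  ..##.|#  b6=1 t=1,i=13
  ..#.#|.  b5=0 t=1,i=3
  ..#..|#  b4=1 t=5,i=6
  ...##|.  b3=0 t=2,i=3
  ...#.|#  b2=1 t=4,i=17
  ....#|.  b1=0 t=2,i=2
  .....|.  b0=0 t=3,i=15
  bits 11000101111110001100100101010100 = 3321416020

3321416020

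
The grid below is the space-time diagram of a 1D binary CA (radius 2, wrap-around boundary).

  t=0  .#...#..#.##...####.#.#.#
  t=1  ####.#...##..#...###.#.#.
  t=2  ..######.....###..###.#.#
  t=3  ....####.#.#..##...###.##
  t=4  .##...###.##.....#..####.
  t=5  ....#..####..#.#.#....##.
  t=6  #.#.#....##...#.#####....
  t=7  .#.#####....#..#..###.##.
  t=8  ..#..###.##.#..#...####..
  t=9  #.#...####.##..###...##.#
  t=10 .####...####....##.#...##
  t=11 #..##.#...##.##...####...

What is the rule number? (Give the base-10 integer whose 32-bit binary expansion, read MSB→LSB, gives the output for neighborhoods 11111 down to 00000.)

4233317650

  ##### -> #   bit 31 = 1  t=2,i=4
  ####. -> #   bit 30 = 1  t=0,i=17
  ###.# -> #   bit 29 = 1  t=0,i=18
  ###.. -> #   bit 28 = 1  t=2,i=7
  ##.## -> #   bit 27 = 1  t=3,i=22
  ##.#. -> #   bit 26 = 1  t=0,i=19
  ##..# -> .   bit 25 = 0  t=1,i=11
  ##... -> .   bit 24 = 0  t=0,i=12
  #.### -> .   bit 23 = 0  t=1,i=0
  #.##. -> #   bit 22 = 1  t=0,i=10
  #.#.# -> .   bit 21 = 0  t=0,i=20
  #.#.. -> #   bit 20 = 1  t=0,i=1
  #..## -> .   bit 19 = 0  t=2,i=1
  #..#. -> .   bit 18 = 0  t=0,i=7
  #...# -> #   bit 17 = 1  t=0,i=3
  #.... -> #   bit 16 = 1  t=2,i=9
  .#### -> .   bit 15 = 0  t=0,i=16
  .###. -> #   bit 14 = 1  t=1,i=18
  .##.# -> .   bit 13 = 0  t=8,i=10
  .##.. -> .   bit 12 = 0  t=0,i=11
  .#.## -> #   bit 11 = 1  t=0,i=9
  .#.#. -> #   bit 10 = 1  t=0,i=0
  .#..# -> .   bit 9 = 0  t=0,i=6
  .#... -> #   bit 8 = 1  t=0,i=2
  ..### -> .   bit 7 = 0  t=0,i=15
  ..##. -> .   bit 6 = 0  t=1,i=9
  ..#.# -> .   bit 5 = 0  t=0,i=8
  ..#.. -> #   bit 4 = 1  t=0,i=5
  ...## -> .   bit 3 = 0  t=0,i=14
  ...#. -> .   bit 2 = 0  t=0,i=4
  ....# -> #   bit 1 = 1  t=2,i=11
  ..... -> .   bit 0 = 0  t=2,i=10
  bits 11111100010100110100110100010010 = 4233317650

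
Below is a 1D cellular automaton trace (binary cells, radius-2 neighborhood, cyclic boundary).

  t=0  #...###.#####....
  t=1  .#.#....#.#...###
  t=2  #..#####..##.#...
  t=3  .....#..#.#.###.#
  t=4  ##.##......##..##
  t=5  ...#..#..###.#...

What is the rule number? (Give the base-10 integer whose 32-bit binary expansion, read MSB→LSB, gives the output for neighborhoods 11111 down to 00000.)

  [31] ##### => #  t=0,i=10
  [30] ####. => .  t=0,i=11
  [29] ###.# => .  t=0,i=6
  [28] ###.. => .  t=0,i=12
  [27] ##.## => .  t=0,i=7
  [26] ##.#. => #  t=1,i=0
  [25] ##..# => #  t=2,i=8
  [24] ##... => .  t=0,i=13
  [23] #.### => #  t=0,i=8
  [22] #.##. => #  t=4,i=3
  [21] #.#.# => .  t=1,i=1
  [20] #.#.. => #  t=1,i=3
  [19] #..## => .  t=2,i=2
  [18] #..#. => .  t=3,i=7
  [17] #...# => .  t=0,i=2
  [16] #.... => #  t=0,i=14
  [15] .#### => .  t=0,i=9
  [14] .###. => .  t=0,i=5
  [13] .##.# => .  t=2,i=11
  [12] .##.. => .  t=4,i=4
  [11] .#.## => #  t=3,i=11
  [10] .#.#. => .  t=1,i=2
  [9] .#..# => .  t=2,i=1
  [8] .#... => #  t=0,i=1
  [7] ..### => .  t=0,i=4
  [6] ..##. => #  t=2,i=10
  [5] ..#.# => .  t=1,i=8
  [4] ..#.. => .  t=0,i=0
  [3] ...## => #  t=0,i=3
  [2] ...#. => #  t=0,i=16
  [1] ....# => #  t=0,i=15
  [0] ..... => .  t=3,i=2
  bits 10000110110100010000100101001110 = 2261846350

2261846350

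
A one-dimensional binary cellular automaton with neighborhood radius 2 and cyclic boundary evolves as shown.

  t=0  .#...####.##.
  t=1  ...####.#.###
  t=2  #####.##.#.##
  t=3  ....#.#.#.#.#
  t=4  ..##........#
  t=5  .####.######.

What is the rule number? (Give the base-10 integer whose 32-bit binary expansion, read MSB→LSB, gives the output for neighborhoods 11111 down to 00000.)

928700623

  [31] ##### => .  t=2,i=0
  [30] ####. => .  t=0,i=7
  [29] ###.# => #  t=0,i=8
  [28] ###.. => #  t=1,i=12
  [27] ##.## => .  t=0,i=9
  [26] ##.#. => #  t=1,i=7
  [25] ##..# => #  t=0,i=12
  [24] ##... => #  t=1,i=0
  [23] #.### => .  t=1,i=10
  [22] #.##. => #  t=0,i=10
  [21] #.#.# => .  t=1,i=8
  [20] #.#.. => #  t=3,i=12
  [19] #..## => #  t=4,i=1
  [18] #..#. => .  t=0,i=0
  [17] #...# => #  t=0,i=3
  [16] #.... => .  t=3,i=1
  [15] .#### => #  t=0,i=6
  [14] .###. => #  t=1,i=11
  [13] .##.# => .  t=2,i=7
  [12] .##.. => #  t=0,i=11
  [11] .#.## => #  t=1,i=9
  [10] .#.#. => .  t=3,i=5
  [9] .#..# => .  t=4,i=0
  [8] .#... => .  t=0,i=2
  [7] ..### => #  t=0,i=5
  [6] ..##. => #  t=4,i=2
  [5] ..#.# => .  t=3,i=4
  [4] ..#.. => .  t=0,i=1
  [3] ...## => #  t=0,i=4
  [2] ...#. => #  t=3,i=3
  [1] ....# => #  t=3,i=2
  [0] ..... => #  t=4,i=6
  bits 00110111010110101101100011001111 = 928700623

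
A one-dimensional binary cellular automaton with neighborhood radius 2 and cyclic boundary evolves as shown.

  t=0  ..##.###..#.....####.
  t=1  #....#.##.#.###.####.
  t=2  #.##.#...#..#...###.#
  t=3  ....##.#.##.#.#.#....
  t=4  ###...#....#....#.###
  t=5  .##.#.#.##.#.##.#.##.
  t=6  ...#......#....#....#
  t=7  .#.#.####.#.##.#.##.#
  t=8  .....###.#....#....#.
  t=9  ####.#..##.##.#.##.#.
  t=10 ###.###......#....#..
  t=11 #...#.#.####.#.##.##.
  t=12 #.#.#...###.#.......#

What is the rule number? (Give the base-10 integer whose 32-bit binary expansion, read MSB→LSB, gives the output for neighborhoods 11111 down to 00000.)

  #####|.  b31=0 t=4,i=0
  ####.|#  b30=1 t=0,i=18
  ###.#|.  b29=0 t=1,i=14
  ###..|#  b28=1 t=0,i=7
  ##.##|.  b27=0 t=0,i=4
  ##.#.|#  b26=1 t=1,i=9
  ##..#|#  b25=1 t=0,i=8
  ##...|.  b24=0 t=0,i=20
  #.###|#  b23=1 t=0,i=5
  #.##.|.  b22=0 t=1,i=7
  #.#.#|.  b21=0 t=1,i=10
  #.#..|#  b20=1 t=1,i=0
  #..##|.  b19=0 t=5,i=0
  #..#.|.  b18=0 t=0,i=9
  #...#|#  b17=1 t=0,i=0
  #....|#  b16=1 t=0,i=12
  .####|#  b15=1 t=0,i=17
  .###.|.  b14=0 t=0,i=6
  .##.#|.  b13=0 t=0,i=3
  .##..|.  b12=0 t=5,i=19
  .#.##|.  b11=0 t=1,i=6
  .#.#.|.  b10=0 t=3,i=13
  .#..#|#  b9=1 t=2,i=10
  .#...|.  b8=0 t=0,i=11
  ..###|#  b7=1 t=0,i=16
  ..##.|.  b6=0 t=0,i=2
  ..#.#|#  b5=1 t=1,i=5
  ..#..|#  b4=1 t=0,i=10
  ...##|.  b3=0 t=0,i=1
  ...#.|.  b2=0 t=1,i=4
  ....#|#  b1=1 t=0,i=14
  .....|#  b0=1 t=0,i=13
  bits 01010110100100111000001010110011 = 1452507827

1452507827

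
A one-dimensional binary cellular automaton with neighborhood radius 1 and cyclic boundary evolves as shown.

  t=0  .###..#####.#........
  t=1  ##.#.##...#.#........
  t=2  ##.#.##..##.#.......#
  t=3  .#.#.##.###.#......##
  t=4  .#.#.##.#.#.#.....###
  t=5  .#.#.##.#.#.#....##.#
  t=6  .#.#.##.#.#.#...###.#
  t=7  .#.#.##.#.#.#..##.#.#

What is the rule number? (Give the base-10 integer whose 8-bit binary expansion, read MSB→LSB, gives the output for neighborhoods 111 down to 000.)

  ### -> .   bit 7 = 0  t=0,i=2
  ##. -> #   bit 6 = 1  t=0,i=3
  #.# -> .   bit 5 = 0  t=0,i=11
  #.. -> .   bit 4 = 0  t=0,i=4
  .## -> #   bit 3 = 1  t=0,i=1
  .#. -> #   bit 2 = 1  t=0,i=12
  ..# -> #   bit 1 = 1  t=0,i=0
  ... -> .   bit 0 = 0  t=0,i=14
  bits 01001110 = 78

78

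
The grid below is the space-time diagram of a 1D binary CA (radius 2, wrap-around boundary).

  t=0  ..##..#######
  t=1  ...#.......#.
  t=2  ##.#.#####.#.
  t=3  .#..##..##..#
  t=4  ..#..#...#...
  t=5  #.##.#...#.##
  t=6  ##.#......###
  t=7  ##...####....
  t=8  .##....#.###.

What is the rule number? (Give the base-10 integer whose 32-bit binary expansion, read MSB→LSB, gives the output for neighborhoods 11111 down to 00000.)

  #####|.  b31=0 t=0,i=8
  ####.|#  b30=1 t=0,i=11
  ###.#|#  b29=1 t=2,i=9
  ###..|.  b28=0 t=0,i=12
  ##.##|#  b27=1 t=5,i=1
  ##.#.|.  b26=0 t=2,i=2
  ##..#|.  b25=0 t=0,i=0
  ##...|#  b24=1 t=7,i=2
  #.###|#  b23=1 t=2,i=5
  #.##.|.  b22=0 t=2,i=0
  #.#.#|.  b21=0 t=2,i=3
  #.#..|.  b20=0 t=3,i=1
  #..##|.  b19=0 t=0,i=1
  #..#.|.  b18=0 t=3,i=11
  #...#|.  b17=0 t=4,i=7
  #....|#  b16=1 t=1,i=0
  .####|.  b15=0 t=0,i=7
  .###.|#  b14=1 t=5,i=12
  .##.#|#  b13=1 t=2,i=1
  .##..|#  b12=1 t=0,i=3
  .#.##|#  b11=1 t=2,i=4
  .#.#.|.  b10=0 t=3,i=0
  .#..#|#  b9=1 t=3,i=2
  .#...|.  b8=0 t=1,i=4
  ..###|.  b7=0 t=0,i=6
  ..##.|.  b6=0 t=0,i=2
  ..#.#|.  b5=0 t=3,i=12
  ..#..|#  b4=1 t=1,i=3
  ...##|.  b3=0 t=6,i=9
  ...#.|.  b2=0 t=1,i=2
  ....#|#  b1=1 t=1,i=1
  .....|#  b0=1 t=1,i=6
  bits 01101001100000010111101000010011 = 1770093075

1770093075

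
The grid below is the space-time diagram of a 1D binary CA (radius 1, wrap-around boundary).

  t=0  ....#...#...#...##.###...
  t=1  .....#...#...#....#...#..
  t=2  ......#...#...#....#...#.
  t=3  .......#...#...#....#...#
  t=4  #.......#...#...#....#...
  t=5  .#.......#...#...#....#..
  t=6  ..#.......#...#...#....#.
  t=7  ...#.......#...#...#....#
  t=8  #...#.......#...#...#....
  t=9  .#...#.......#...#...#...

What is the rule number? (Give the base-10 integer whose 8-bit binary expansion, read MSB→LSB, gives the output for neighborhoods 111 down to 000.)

48

  ###|.  b7=0 t=0,i=20
  ##.|.  b6=0 t=0,i=17
  #.#|#  b5=1 t=0,i=18
  #..|#  b4=1 t=0,i=5
  .##|.  b3=0 t=0,i=16
  .#.|.  b2=0 t=0,i=4
  ..#|.  b1=0 t=0,i=3
  ...|.  b0=0 t=0,i=0
  bits 00110000 = 48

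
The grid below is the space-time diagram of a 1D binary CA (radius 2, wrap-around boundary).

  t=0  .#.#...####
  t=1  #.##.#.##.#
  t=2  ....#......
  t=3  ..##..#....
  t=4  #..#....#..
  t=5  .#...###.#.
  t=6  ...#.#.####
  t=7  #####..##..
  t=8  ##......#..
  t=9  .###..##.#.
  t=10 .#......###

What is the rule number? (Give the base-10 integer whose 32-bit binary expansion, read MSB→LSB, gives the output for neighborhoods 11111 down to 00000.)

630429350

  #####|.  b31=0 t=7,i=2
  ####.|.  b30=0 t=0,i=9
  ###.#|#  b29=1 t=0,i=10
  ###..|.  b28=0 t=6,i=10
  ##.##|.  b27=0 t=1,i=1
  ##.#.|#  b26=1 t=0,i=0
  ##..#|.  b25=0 t=3,i=4
  ##...|#  b24=1 t=6,i=0
  #.###|#  b23=1 t=6,i=7
  #.##.|.  b22=0 t=1,i=2
  #.#.#|.  b21=0 t=0,i=1
  #.#..|#  b20=1 t=0,i=3
  #..##|.  b19=0 t=7,i=6
  #..#.|.  b18=0 t=3,i=5
  #...#|#  b17=1 t=0,i=5
  #....|#  b16=1 t=2,i=6
  .####|#  b15=1 t=0,i=8
  .###.|.  b14=0 t=5,i=6
  .##.#|.  b13=0 t=1,i=0
  .##..|#  b12=1 t=3,i=3
  .#.##|.  b11=0 t=1,i=6
  .#.#.|#  b10=1 t=0,i=2
  .#..#|#  b9=1 t=4,i=1
  .#...|.  b8=0 t=0,i=4
  ..###|#  b7=1 t=0,i=7
  ..##.|.  b6=0 t=3,i=2
  ..#.#|#  b5=1 t=6,i=3
  ..#..|.  b4=0 t=2,i=4
  ...##|.  b3=0 t=0,i=6
  ...#.|#  b2=1 t=2,i=3
  ....#|#  b1=1 t=2,i=2
  .....|.  b0=0 t=2,i=0
  bits 00100101100100111001011010100110 = 630429350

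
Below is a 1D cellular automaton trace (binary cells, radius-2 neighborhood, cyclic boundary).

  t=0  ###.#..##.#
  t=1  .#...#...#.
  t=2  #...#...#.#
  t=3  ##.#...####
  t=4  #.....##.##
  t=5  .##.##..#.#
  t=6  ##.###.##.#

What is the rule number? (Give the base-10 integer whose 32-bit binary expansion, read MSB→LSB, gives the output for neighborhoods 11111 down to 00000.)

3378862766

  nb #####: next=#  (t=3,i=9, bit31=1)
  nb ####.: next=#  (t=0,i=1, bit30=1)
  nb ###.#: next=.  (t=0,i=2, bit29=0)
  nb ###..: next=.  (t=4,i=0, bit28=0)
  nb ##.##: next=#  (t=0,i=9, bit27=1)
  nb ##.#.: next=.  (t=0,i=3, bit26=0)
  nb ##..#: next=.  (t=5,i=6, bit25=0)
  nb ##...: next=#  (t=2,i=1, bit24=1)
  nb #.###: next=.  (t=0,i=10, bit23=0)
  nb #.##.: next=#  (t=2,i=10, bit22=1)
  nb #.#.#: next=#  (t=5,i=10, bit21=1)
  nb #.#..: next=.  (t=0,i=4, bit20=0)
  nb #..##: next=.  (t=0,i=6, bit19=0)
  nb #..#.: next=#  (t=1,i=0, bit18=1)
  nb #...#: next=.  (t=1,i=3, bit17=0)
  nb #....: next=#  (t=4,i=2, bit16=1)
  nb .####: next=.  (t=0,i=0, bit15=0)
  nb .###.: next=#  (t=4,i=10, bit14=1)
  nb .##.#: next=.  (t=0,i=8, bit13=0)
  nb .##..: next=#  (t=2,i=0, bit12=1)
  nb .#.##: next=#  (t=2,i=9, bit11=1)
  nb .#.#.: next=.  (t=5,i=9, bit10=0)
  nb .#..#: next=#  (t=0,i=5, bit9=1)
  nb .#...: next=.  (t=1,i=2, bit8=0)
  nb ..###: next=#  (t=3,i=7, bit7=1)
  nb ..##.: next=.  (t=0,i=7, bit6=0)
  nb ..#.#: next=#  (t=2,i=8, bit5=1)
  nb ..#..: next=.  (t=1,i=1, bit4=0)
  nb ...##: next=#  (t=3,i=6, bit3=1)
  nb ...#.: next=#  (t=1,i=4, bit2=1)
  nb ....#: next=#  (t=4,i=4, bit1=1)
  nb .....: next=.  (t=4,i=3, bit0=0)
  bits 11001001011001010101101010101110 = 3378862766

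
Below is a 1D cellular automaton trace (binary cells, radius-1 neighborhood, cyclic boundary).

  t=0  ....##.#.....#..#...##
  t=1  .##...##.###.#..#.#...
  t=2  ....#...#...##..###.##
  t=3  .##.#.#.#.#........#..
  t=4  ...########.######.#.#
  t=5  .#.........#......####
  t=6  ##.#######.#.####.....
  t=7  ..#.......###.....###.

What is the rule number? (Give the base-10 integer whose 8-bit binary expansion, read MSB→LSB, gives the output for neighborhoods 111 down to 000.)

  ###|.  b7=0 t=1,i=10
  ##.|.  b6=0 t=0,i=5
  #.#|#  b5=1 t=0,i=6
  #..|.  b4=0 t=0,i=0
  .##|.  b3=0 t=0,i=4
  .#.|#  b2=1 t=0,i=7
  ..#|.  b1=0 t=0,i=3
  ...|#  b0=1 t=0,i=1
  bits 00100101 = 37

37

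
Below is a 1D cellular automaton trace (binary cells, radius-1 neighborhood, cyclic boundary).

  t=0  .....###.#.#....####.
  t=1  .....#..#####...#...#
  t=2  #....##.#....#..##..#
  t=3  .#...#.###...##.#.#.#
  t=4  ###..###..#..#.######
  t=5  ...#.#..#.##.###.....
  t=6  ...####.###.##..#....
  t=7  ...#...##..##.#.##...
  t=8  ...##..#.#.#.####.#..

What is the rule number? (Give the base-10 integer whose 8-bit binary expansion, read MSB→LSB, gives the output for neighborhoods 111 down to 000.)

60

  ### -> .   bit 7 = 0  t=0,i=6
  ##. -> .   bit 6 = 0  t=0,i=7
  #.# -> #   bit 5 = 1  t=0,i=8
  #.. -> #   bit 4 = 1  t=0,i=12
  .## -> #   bit 3 = 1  t=0,i=5
  .#. -> #   bit 2 = 1  t=0,i=9
  ..# -> .   bit 1 = 0  t=0,i=4
  ... -> .   bit 0 = 0  t=0,i=0
  bits 00111100 = 60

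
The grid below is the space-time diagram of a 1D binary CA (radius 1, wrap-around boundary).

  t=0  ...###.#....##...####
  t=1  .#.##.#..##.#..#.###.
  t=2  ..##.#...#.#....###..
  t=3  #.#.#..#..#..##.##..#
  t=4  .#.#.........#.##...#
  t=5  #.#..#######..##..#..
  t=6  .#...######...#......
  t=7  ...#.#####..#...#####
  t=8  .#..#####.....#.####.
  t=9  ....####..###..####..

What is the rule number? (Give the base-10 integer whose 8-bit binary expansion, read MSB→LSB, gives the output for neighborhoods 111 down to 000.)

  [7] ### => #  t=0,i=4
  [6] ##. => .  t=0,i=5
  [5] #.# => #  t=0,i=6
  [4] #.. => .  t=0,i=0
  [3] .## => #  t=0,i=3
  [2] .#. => .  t=0,i=7
  [1] ..# => .  t=0,i=2
  [0] ... => #  t=0,i=1
  bits 10101001 = 169

169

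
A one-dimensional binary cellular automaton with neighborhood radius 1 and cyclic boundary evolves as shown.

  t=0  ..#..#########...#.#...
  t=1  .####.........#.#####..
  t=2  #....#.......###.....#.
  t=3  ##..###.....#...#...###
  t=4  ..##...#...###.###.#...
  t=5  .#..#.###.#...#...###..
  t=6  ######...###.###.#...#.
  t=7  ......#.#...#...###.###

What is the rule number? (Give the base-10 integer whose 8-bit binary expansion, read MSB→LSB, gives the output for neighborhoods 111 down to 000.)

54

  [7] ### => .  t=0,i=6
  [6] ##. => .  t=0,i=13
  [5] #.# => #  t=0,i=18
  [4] #.. => #  t=0,i=3
  [3] .## => .  t=0,i=5
  [2] .#. => #  t=0,i=2
  [1] ..# => #  t=0,i=1
  [0] ... => .  t=0,i=0
  bits 00110110 = 54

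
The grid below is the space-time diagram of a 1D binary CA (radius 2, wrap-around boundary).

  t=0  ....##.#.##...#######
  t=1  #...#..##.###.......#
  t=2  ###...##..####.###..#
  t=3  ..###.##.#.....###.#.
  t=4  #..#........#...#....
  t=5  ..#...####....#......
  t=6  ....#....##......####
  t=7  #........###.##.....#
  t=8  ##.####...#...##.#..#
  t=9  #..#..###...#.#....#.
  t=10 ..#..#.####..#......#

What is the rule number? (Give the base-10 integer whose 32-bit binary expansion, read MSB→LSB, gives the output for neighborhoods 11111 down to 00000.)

  [31] ##### => .  t=0,i=16
  [30] ####. => .  t=0,i=19
  [29] ###.# => .  t=2,i=13
  [28] ###.. => #  t=0,i=20
  [27] ##.## => .  t=1,i=9
  [26] ##.#. => .  t=0,i=6
  [25] ##..# => .  t=2,i=8
  [24] ##... => #  t=0,i=0
  [23] #.### => #  t=1,i=10
  [22] #.##. => .  t=0,i=9
  [21] #.#.# => #  t=0,i=7
  [20] #.#.. => .  t=3,i=9
  [19] #..## => #  t=1,i=6
  [18] #..#. => #  t=4,i=2
  [17] #...# => #  t=0,i=12
  [16] #.... => .  t=0,i=1
  [15] .#### => .  t=0,i=15
  [14] .###. => #  t=1,i=11
  [13] .##.# => .  t=0,i=5
  [12] .##.. => #  t=0,i=10
  [11] .#.## => #  t=0,i=8
  [10] .#.#. => #  t=9,i=13
  [9] .#..# => .  t=1,i=5
  [8] .#... => .  t=3,i=10
  [7] ..### => .  t=0,i=14
  [6] ..##. => #  t=0,i=4
  [5] ..#.# => .  t=9,i=12
  [4] ..#.. => .  t=1,i=4
  [3] ...## => .  t=0,i=3
  [2] ...#. => .  t=1,i=3
  [1] ....# => .  t=0,i=2
  [0] ..... => #  t=1,i=15
  bits 00010001101011100101110001000001 = 296639553

296639553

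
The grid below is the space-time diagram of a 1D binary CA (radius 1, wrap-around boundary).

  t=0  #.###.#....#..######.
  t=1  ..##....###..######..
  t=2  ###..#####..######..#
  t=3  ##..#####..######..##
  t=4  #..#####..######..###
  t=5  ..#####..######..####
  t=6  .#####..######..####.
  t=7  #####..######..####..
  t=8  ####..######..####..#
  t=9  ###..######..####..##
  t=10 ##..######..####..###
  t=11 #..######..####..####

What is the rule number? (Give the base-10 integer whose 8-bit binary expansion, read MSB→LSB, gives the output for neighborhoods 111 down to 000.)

139

  [7] ### => #  t=0,i=3
  [6] ##. => .  t=0,i=4
  [5] #.# => .  t=0,i=1
  [4] #.. => .  t=0,i=7
  [3] .## => #  t=0,i=2
  [2] .#. => .  t=0,i=0
  [1] ..# => #  t=0,i=10
  [0] ... => #  t=0,i=8
  bits 10001011 = 139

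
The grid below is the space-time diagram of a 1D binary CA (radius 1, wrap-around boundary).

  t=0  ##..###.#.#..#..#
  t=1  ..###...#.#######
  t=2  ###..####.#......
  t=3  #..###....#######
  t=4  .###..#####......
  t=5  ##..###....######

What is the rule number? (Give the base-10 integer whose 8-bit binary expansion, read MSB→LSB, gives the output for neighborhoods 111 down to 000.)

  ###|.  b7=0 t=0,i=0
  ##.|.  b6=0 t=0,i=1
  #.#|.  b5=0 t=0,i=7
  #..|#  b4=1 t=0,i=2
  .##|#  b3=1 t=0,i=4
  .#.|#  b2=1 t=0,i=8
  ..#|#  b1=1 t=0,i=3
  ...|#  b0=1 t=1,i=6
  bits 00011111 = 31

31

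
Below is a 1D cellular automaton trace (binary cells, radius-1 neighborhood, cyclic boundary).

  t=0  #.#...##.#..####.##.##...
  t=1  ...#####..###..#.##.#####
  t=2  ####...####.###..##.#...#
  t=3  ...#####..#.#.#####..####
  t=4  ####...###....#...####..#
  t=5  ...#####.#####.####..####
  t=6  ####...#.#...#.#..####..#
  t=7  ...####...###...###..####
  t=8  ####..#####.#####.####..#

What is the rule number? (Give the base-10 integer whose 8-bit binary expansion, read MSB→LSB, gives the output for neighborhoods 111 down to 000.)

  ### -> .   bit 7 = 0  t=0,i=13
  ##. -> #   bit 6 = 1  t=0,i=7
  #.# -> .   bit 5 = 0  t=0,i=1
  #.. -> #   bit 4 = 1  t=0,i=3
  .## -> #   bit 3 = 1  t=0,i=6
  .#. -> .   bit 2 = 0  t=0,i=0
  ..# -> #   bit 1 = 1  t=0,i=5
  ... -> #   bit 0 = 1  t=0,i=4
  bits 01011011 = 91

91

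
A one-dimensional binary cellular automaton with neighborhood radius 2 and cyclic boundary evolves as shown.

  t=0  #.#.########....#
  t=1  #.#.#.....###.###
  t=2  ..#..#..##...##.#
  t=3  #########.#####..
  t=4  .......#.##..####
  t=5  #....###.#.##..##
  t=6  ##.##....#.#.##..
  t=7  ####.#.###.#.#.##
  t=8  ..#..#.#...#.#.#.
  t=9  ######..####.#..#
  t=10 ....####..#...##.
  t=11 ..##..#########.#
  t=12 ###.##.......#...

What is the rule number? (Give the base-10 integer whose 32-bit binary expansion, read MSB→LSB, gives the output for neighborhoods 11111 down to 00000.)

1542333310

  #####|.  b31=0 t=0,i=6
  ####.|#  b30=1 t=0,i=10
  ###.#|.  b29=0 t=1,i=0
  ###..|#  b28=1 t=0,i=11
  ##.##|#  b27=1 t=1,i=13
  ##.#.|.  b26=0 t=0,i=1
  ##..#|#  b25=1 t=3,i=15
  ##...|#  b24=1 t=0,i=12
  #.###|#  b23=1 t=0,i=4
  #.##.|#  b22=1 t=4,i=9
  #.#.#|#  b21=1 t=0,i=2
  #.#..|.  b20=0 t=1,i=4
  #..##|#  b19=1 t=2,i=7
  #..#.|#  b18=1 t=2,i=1
  #...#|#  b17=1 t=2,i=11
  #....|.  b16=0 t=0,i=13
  .####|.  b15=0 t=0,i=5
  .###.|.  b14=0 t=1,i=11
  .##.#|#  b13=1 t=0,i=0
  .##..|.  b12=0 t=2,i=9
  .#.##|.  b11=0 t=0,i=3
  .#.#.|.  b10=0 t=1,i=3
  .#..#|#  b9=1 t=2,i=0
  .#...|#  b8=1 t=1,i=5
  ..###|.  b7=0 t=1,i=10
  ..##.|#  b6=1 t=0,i=16
  ..#.#|#  b5=1 t=4,i=7
  ..#..|#  b4=1 t=2,i=2
  ...##|#  b3=1 t=0,i=15
  ...#.|#  b2=1 t=4,i=6
  ....#|#  b1=1 t=0,i=14
  .....|.  b0=0 t=1,i=7
  bits 01011011111011100010001101111110 = 1542333310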